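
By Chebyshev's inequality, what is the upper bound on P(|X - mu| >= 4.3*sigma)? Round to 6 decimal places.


P <= 1/k^2
k^2 = 4.3^2 = 18.49
1/k^2 = 1 / 18.49 = 100/1849 ≈ 0.05408329

0.054083


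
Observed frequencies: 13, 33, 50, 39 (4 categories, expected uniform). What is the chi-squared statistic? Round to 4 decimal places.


chi2 = sum((O-E)^2/E), E = total/4
total = 135, E = 135/4 = 33.75
(13 - 33.75)^2 / 33.75 = 430.5625 / 33.75 = 6889/540 ≈ 12.757407
(33 - 33.75)^2 / 33.75 = 0.5625 / 33.75 = 1/60 ≈ 0.016667
(50 - 33.75)^2 / 33.75 = 264.0625 / 33.75 = 845/108 ≈ 7.824074
(39 - 33.75)^2 / 33.75 = 27.5625 / 33.75 = 49/60 ≈ 0.816667
chi2 = 2891/135 ≈ 21.414815

21.4148


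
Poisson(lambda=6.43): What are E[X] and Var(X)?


E[X] = Var(X) = lambda = 6.43

6.43, 6.43


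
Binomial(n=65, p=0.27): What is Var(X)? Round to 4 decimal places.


Var = n*p*(1-p) = 65 * 0.27 * 0.73 = 12.8115

12.8115


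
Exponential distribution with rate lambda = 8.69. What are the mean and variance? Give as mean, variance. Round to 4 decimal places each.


mean = 1/lam, var = 1/lam^2
mean = 1 / 8.69 = 100/869 ≈ 0.115075
lam^2 = 8.69^2 = 75.5161
var = 1 / 75.5161 ≈ 0.013242

0.1151, 0.0132


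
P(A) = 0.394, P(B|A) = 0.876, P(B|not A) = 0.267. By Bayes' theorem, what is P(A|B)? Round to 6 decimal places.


P(A|B) = P(B|A)*P(A) / P(B), P(B) = P(B|A)*P(A) + P(B|not A)*P(not A)
P(B|A)*P(A) = 0.876 * 0.394 = 0.345144
P(B|not A)*P(not A) = 0.267 * 0.606 = 0.161802
P(B) = 0.345144 + 0.161802 = 0.506946
P(A|B) = 0.345144 / 0.506946 ≈ 0.68082991

0.680830


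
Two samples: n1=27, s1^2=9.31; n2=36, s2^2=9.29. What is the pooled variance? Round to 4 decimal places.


sp^2 = ((n1-1)*s1^2 + (n2-1)*s2^2)/(n1+n2-2)
(n1-1)*s1^2 = 26 * 9.31 = 242.06
(n2-1)*s2^2 = 35 * 9.29 = 325.15
numerator = 242.06 + 325.15 = 567.21
n1+n2-2 = 61
sp^2 = 567.21 / 61 = 56721/6100 ≈ 9.298525

9.2985


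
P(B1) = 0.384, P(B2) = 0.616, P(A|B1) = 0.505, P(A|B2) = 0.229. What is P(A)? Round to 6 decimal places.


P(A) = P(A|B1)*P(B1) + P(A|B2)*P(B2)
P(A|B1)*P(B1) = 0.505 * 0.384 = 0.19392
P(A|B2)*P(B2) = 0.229 * 0.616 = 0.141064
P(A) = 0.19392 + 0.141064 = 0.334984

0.334984


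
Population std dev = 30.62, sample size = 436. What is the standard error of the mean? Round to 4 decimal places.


SE = sigma / sqrt(n)
sqrt(436) ≈ 20.880613
SE = 30.62 / 20.880613 ≈ 1.466432

1.4664


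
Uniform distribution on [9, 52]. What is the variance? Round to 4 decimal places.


Var = (b-a)^2 / 12
(b-a)^2 = (52 - 9)^2 = 1849
Var = 1849/12 ≈ 154.083333

154.0833


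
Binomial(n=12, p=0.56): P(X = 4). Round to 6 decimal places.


P = C(n,k) * p^k * (1-p)^(n-k)
C(12,4) = 495
p^k = 0.56^4 = 0.09834496
(1-p)^(n-k) = 0.44^8 ≈ 0.001404822
P = 495 * 0.09834496 * 0.001404822 ≈ 0.068388

0.068388


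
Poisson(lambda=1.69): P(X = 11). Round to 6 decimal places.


P = e^(-lam) * lam^k / k!
e^(-1.69) ≈ 0.1845195
lam^k = 1.69^11 ≈ 321.183888
k! = 11! = 39916800
P = 0.1845195 * 321.183888 / 39916800 ≈ 0.000001

0.000001


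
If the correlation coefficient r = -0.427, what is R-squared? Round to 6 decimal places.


R^2 = r^2 = (-0.427)^2 = 0.182329

0.182329


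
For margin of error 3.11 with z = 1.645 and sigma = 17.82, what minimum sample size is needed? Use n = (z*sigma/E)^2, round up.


z*sigma/E = 1.645 * 17.82 / 3.11 ≈ 9.425691
(z*sigma/E)^2 ≈ 88.843657
round up: n = 89

89


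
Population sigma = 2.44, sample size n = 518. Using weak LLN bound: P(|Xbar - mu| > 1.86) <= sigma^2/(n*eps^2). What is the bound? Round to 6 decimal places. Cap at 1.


bound = min(1, sigma^2/(n*eps^2))
sigma^2 = 2.44^2 = 5.9536
n*eps^2 = 518 * 1.86^2 = 518 * 3.4596 = 1792.0728
sigma^2/(n*eps^2) = 5.9536 / 1792.0728 ≈ 0.00332219

0.003322


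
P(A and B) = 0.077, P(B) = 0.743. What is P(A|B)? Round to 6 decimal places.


P(A|B) = P(A and B) / P(B) = 0.077 / 0.743 = 77/743 ≈ 0.10363392

0.103634


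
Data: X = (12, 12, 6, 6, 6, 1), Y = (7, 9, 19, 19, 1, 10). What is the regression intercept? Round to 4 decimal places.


a = ybar - b*xbar, where b = sum((xi-xbar)(yi-ybar)) / sum((xi-xbar)^2)
n = 6, xbar = 43/6 ≈ 7.166667, ybar = 65/6 ≈ 10.833333
Sxy = sum((xi-xbar)(yi-ybar)) = -179/6 ≈ -29.833333
Sxx = sum((xi-xbar)^2) = 533/6 ≈ 88.833333
b = Sxy / Sxx = -179/533 ≈ -0.335835
a = 10.833333 - (-0.335835) * 7.166667 = 7057/533 ≈ 13.240150

13.2402


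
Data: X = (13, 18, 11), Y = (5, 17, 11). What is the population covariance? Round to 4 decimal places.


Cov = (1/n)*sum((xi-xbar)(yi-ybar))
n = 3, xbar = 42/3 = 14, ybar = 33/3 = 11
sum((xi-xbar)(yi-ybar)) = 30
Cov = 30 / 3 = 10

10.0000


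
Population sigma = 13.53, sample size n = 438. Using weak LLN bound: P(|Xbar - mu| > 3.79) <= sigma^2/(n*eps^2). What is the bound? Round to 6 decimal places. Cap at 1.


bound = min(1, sigma^2/(n*eps^2))
sigma^2 = 13.53^2 = 183.0609
n*eps^2 = 438 * 3.79^2 = 438 * 14.3641 = 6291.4758
sigma^2/(n*eps^2) = 183.0609 / 6291.4758 ≈ 0.02909665

0.029097


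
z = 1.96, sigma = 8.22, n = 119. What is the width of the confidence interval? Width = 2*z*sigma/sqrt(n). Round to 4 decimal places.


width = 2*z*sigma/sqrt(n)
2*z*sigma = 2 * 1.96 * 8.22 = 32.2224
sqrt(119) ≈ 10.908712
width = 32.2224 / 10.908712 ≈ 2.953823

2.9538


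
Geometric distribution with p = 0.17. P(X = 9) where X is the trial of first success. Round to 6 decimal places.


P = (1-p)^(k-1) * p
(1-p)^(k-1) = 0.83^8 ≈ 0.2252292
P = 0.2252292 * 0.17 ≈ 0.03828897

0.038289


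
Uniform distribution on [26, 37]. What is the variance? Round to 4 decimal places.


Var = (b-a)^2 / 12
(b-a)^2 = (37 - 26)^2 = 121
Var = 121/12 ≈ 10.083333

10.0833


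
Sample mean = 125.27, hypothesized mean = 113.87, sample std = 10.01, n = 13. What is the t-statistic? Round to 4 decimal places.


t = (xbar - mu0) / (s/sqrt(n))
xbar - mu0 = 125.27 - 113.87 = 11.4
sqrt(13) ≈ 3.60555128
s/sqrt(n) = 10.01 / 3.60555128 ≈ 2.77627448
t = 11.4 / 2.77627448 ≈ 4.106222

4.1062


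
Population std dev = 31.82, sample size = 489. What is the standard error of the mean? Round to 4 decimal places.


SE = sigma / sqrt(n)
sqrt(489) ≈ 22.113344
SE = 31.82 / 22.113344 ≈ 1.438950

1.4390


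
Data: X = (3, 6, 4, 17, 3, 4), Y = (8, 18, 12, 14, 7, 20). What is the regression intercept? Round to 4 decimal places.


a = ybar - b*xbar, where b = sum((xi-xbar)(yi-ybar)) / sum((xi-xbar)^2)
n = 6, xbar = 37/6 ≈ 6.166667, ybar = 79/6 ≈ 13.166667
Sxy = sum((xi-xbar)(yi-ybar)) = 191/6 ≈ 31.833333
Sxx = sum((xi-xbar)^2) = 881/6 ≈ 146.833333
b = Sxy / Sxx = 191/881 ≈ 0.216799
a = 13.166667 - 0.216799 * 6.166667 = 10422/881 ≈ 11.829739

11.8297


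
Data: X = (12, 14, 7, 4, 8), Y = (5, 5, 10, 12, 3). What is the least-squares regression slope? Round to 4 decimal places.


b = sum((xi-xbar)(yi-ybar)) / sum((xi-xbar)^2)
n = 5, xbar = 45/5 = 9, ybar = 35/5 = 7
Sxy = sum((xi-xbar)(yi-ybar)) = -43
Sxx = sum((xi-xbar)^2) = 64
b = Sxy / Sxx = -0.671875

-0.6719


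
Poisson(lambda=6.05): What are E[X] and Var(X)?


E[X] = Var(X) = lambda = 6.05

6.05, 6.05


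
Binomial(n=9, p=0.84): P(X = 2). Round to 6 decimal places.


P = C(n,k) * p^k * (1-p)^(n-k)
C(9,2) = 36
p^k = 0.84^2 = 0.7056
(1-p)^(n-k) = 0.16^7 ≈ 0.000002684355
P = 36 * 0.7056 * 0.000002684355 ≈ 0.000068

0.000068


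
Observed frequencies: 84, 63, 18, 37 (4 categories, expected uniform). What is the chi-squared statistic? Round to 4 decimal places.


chi2 = sum((O-E)^2/E), E = total/4
total = 202, E = 202/4 = 50.5
(84 - 50.5)^2 / 50.5 = 1122.25 / 50.5 = 4489/202 ≈ 22.222772
(63 - 50.5)^2 / 50.5 = 156.25 / 50.5 = 625/202 ≈ 3.094059
(18 - 50.5)^2 / 50.5 = 1056.25 / 50.5 = 4225/202 ≈ 20.915842
(37 - 50.5)^2 / 50.5 = 182.25 / 50.5 = 729/202 ≈ 3.608911
chi2 = 5034/101 ≈ 49.841584

49.8416


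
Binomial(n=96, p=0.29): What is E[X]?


E[X] = n*p = 96 * 0.29 = 27.84

27.84


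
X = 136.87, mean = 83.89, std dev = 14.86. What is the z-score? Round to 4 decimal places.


z = (X - mu) / sigma
X - mu = 136.87 - 83.89 = 52.98
z = 52.98 / 14.86 = 2649/743 ≈ 3.565276

3.5653


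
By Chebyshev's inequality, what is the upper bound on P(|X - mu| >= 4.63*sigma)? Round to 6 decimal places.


P <= 1/k^2
k^2 = 4.63^2 = 21.4369
1/k^2 = 1 / 21.4369 ≈ 0.04664854

0.046649


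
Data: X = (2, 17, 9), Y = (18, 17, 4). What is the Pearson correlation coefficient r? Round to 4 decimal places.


r = sum((xi-xbar)(yi-ybar)) / sqrt(sum((xi-xbar)^2) * sum((yi-ybar)^2))
n = 3, xbar = 28/3 ≈ 9.333333, ybar = 39/3 = 13
Sxy = sum((xi-xbar)(yi-ybar)) = -3
Sxx = sum((xi-xbar)^2) = 338/3 ≈ 112.666667
Syy = sum((yi-ybar)^2) = 122
sqrt(Sxx*Syy) ≈ 117.240494
r = Sxy / sqrt(Sxx*Syy) = -3 / 117.240494 ≈ -0.025588

-0.0256


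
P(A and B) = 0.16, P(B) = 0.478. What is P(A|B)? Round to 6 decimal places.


P(A|B) = P(A and B) / P(B) = 0.16 / 0.478 = 80/239 ≈ 0.33472803

0.334728


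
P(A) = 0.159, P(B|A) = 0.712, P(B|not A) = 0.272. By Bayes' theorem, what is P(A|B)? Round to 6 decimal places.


P(A|B) = P(B|A)*P(A) / P(B), P(B) = P(B|A)*P(A) + P(B|not A)*P(not A)
P(B|A)*P(A) = 0.712 * 0.159 = 0.113208
P(B|not A)*P(not A) = 0.272 * 0.841 = 0.228752
P(B) = 0.113208 + 0.228752 = 0.34196
P(A|B) = 0.113208 / 0.34196 ≈ 0.33105626

0.331056


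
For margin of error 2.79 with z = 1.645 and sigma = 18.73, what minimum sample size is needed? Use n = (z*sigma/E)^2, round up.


z*sigma/E = 1.645 * 18.73 / 2.79 ≈ 11.043315
(z*sigma/E)^2 ≈ 121.954815
round up: n = 122

122


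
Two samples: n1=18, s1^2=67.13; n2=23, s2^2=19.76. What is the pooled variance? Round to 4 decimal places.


sp^2 = ((n1-1)*s1^2 + (n2-1)*s2^2)/(n1+n2-2)
(n1-1)*s1^2 = 17 * 67.13 = 1141.21
(n2-1)*s2^2 = 22 * 19.76 = 434.72
numerator = 1141.21 + 434.72 = 1575.93
n1+n2-2 = 39
sp^2 = 1575.93 / 39 = 52531/1300 ≈ 40.408462

40.4085


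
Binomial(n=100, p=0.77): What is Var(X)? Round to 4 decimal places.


Var = n*p*(1-p) = 100 * 0.77 * 0.23 = 17.71

17.7100


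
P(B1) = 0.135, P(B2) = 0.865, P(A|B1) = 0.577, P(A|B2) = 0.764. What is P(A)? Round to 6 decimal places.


P(A) = P(A|B1)*P(B1) + P(A|B2)*P(B2)
P(A|B1)*P(B1) = 0.577 * 0.135 = 0.077895
P(A|B2)*P(B2) = 0.764 * 0.865 = 0.66086
P(A) = 0.077895 + 0.66086 = 0.738755

0.738755


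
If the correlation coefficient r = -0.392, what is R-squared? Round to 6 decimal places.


R^2 = r^2 = (-0.392)^2 = 0.153664

0.153664


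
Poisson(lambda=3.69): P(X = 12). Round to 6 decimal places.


P = e^(-lam) * lam^k / k!
e^(-3.69) ≈ 0.02497200
lam^k = 3.69^12 ≈ 6372596.106926
k! = 12! = 479001600
P = 0.02497200 * 6372596.106926 / 479001600 ≈ 0.000332

0.000332


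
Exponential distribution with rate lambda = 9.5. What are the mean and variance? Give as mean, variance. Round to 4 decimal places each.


mean = 1/lam, var = 1/lam^2
mean = 1 / 9.5 = 2/19 ≈ 0.105263
lam^2 = 9.5^2 = 90.25
var = 1 / 90.25 = 4/361 ≈ 0.011080

0.1053, 0.0111


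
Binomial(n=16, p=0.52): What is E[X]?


E[X] = n*p = 16 * 0.52 = 8.32

8.32


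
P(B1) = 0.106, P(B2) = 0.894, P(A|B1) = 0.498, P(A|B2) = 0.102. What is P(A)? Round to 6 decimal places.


P(A) = P(A|B1)*P(B1) + P(A|B2)*P(B2)
P(A|B1)*P(B1) = 0.498 * 0.106 = 0.052788
P(A|B2)*P(B2) = 0.102 * 0.894 = 0.091188
P(A) = 0.052788 + 0.091188 = 0.143976

0.143976


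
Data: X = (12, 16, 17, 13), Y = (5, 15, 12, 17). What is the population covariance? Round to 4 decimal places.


Cov = (1/n)*sum((xi-xbar)(yi-ybar))
n = 4, xbar = 58/4 = 14.5, ybar = 49/4 = 12.25
sum((xi-xbar)(yi-ybar)) = 14.5
Cov = 14.5 / 4 = 3.625

3.6250


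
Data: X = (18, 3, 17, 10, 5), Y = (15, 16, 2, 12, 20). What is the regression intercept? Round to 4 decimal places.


a = ybar - b*xbar, where b = sum((xi-xbar)(yi-ybar)) / sum((xi-xbar)^2)
n = 5, xbar = 53/5 = 10.6, ybar = 65/5 = 13
Sxy = sum((xi-xbar)(yi-ybar)) = -117
Sxx = sum((xi-xbar)^2) = 185.2
b = Sxy / Sxx = -585/926 ≈ -0.631749
a = 13 - (-0.631749) * 10.6 = 18239/926 ≈ 19.696544

19.6965


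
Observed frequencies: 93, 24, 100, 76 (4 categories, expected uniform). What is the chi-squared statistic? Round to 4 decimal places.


chi2 = sum((O-E)^2/E), E = total/4
total = 293, E = 293/4 = 73.25
(93 - 73.25)^2 / 73.25 = 390.0625 / 73.25 = 6241/1172 ≈ 5.325085
(24 - 73.25)^2 / 73.25 = 2425.5625 / 73.25 = 38809/1172 ≈ 33.113481
(100 - 73.25)^2 / 73.25 = 715.5625 / 73.25 = 11449/1172 ≈ 9.768771
(76 - 73.25)^2 / 73.25 = 7.5625 / 73.25 = 121/1172 ≈ 0.103242
chi2 = 14155/293 ≈ 48.310580

48.3106


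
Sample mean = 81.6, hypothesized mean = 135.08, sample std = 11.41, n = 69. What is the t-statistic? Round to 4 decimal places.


t = (xbar - mu0) / (s/sqrt(n))
xbar - mu0 = 81.6 - 135.08 = -53.48
sqrt(69) ≈ 8.30662386
s/sqrt(n) = 11.41 / 8.30662386 ≈ 1.37360258
t = -53.48 / 1.37360258 ≈ -38.934114

-38.9341


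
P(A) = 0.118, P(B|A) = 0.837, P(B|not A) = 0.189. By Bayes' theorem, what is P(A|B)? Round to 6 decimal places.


P(A|B) = P(B|A)*P(A) / P(B), P(B) = P(B|A)*P(A) + P(B|not A)*P(not A)
P(B|A)*P(A) = 0.837 * 0.118 = 0.098766
P(B|not A)*P(not A) = 0.189 * 0.882 = 0.166698
P(B) = 0.098766 + 0.166698 = 0.265464
P(A|B) = 0.098766 / 0.265464 = 1829/4916 ≈ 0.37205045

0.372050


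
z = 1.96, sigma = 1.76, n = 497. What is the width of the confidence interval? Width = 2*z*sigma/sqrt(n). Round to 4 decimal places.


width = 2*z*sigma/sqrt(n)
2*z*sigma = 2 * 1.96 * 1.76 = 6.8992
sqrt(497) ≈ 22.293497
width = 6.8992 / 22.293497 ≈ 0.309471

0.3095


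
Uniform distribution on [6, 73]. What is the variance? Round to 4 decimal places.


Var = (b-a)^2 / 12
(b-a)^2 = (73 - 6)^2 = 4489
Var = 4489/12 ≈ 374.083333

374.0833


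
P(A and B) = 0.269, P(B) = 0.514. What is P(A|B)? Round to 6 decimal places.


P(A|B) = P(A and B) / P(B) = 0.269 / 0.514 = 269/514 ≈ 0.52334630

0.523346


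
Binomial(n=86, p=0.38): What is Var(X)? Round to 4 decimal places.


Var = n*p*(1-p) = 86 * 0.38 * 0.62 = 20.2616

20.2616


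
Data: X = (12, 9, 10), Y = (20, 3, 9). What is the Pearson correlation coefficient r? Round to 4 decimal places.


r = sum((xi-xbar)(yi-ybar)) / sqrt(sum((xi-xbar)^2) * sum((yi-ybar)^2))
n = 3, xbar = 31/3 ≈ 10.333333, ybar = 32/3 ≈ 10.666667
Sxy = sum((xi-xbar)(yi-ybar)) = 79/3 ≈ 26.333333
Sxx = sum((xi-xbar)^2) = 14/3 ≈ 4.666667
Syy = sum((yi-ybar)^2) = 446/3 ≈ 148.666667
sqrt(Sxx*Syy) ≈ 26.339662
r = Sxy / sqrt(Sxx*Syy) = 26.333333 / 26.339662 ≈ 0.999760

0.9998


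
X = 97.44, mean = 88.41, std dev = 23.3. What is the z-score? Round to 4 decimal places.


z = (X - mu) / sigma
X - mu = 97.44 - 88.41 = 9.03
z = 9.03 / 23.3 = 903/2330 ≈ 0.387554

0.3876


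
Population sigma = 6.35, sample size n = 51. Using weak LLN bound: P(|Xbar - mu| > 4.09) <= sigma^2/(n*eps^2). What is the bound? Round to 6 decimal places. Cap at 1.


bound = min(1, sigma^2/(n*eps^2))
sigma^2 = 6.35^2 = 40.3225
n*eps^2 = 51 * 4.09^2 = 51 * 16.7281 = 853.1331
sigma^2/(n*eps^2) = 40.3225 / 853.1331 ≈ 0.04726402

0.047264


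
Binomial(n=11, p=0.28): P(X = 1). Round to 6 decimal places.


P = C(n,k) * p^k * (1-p)^(n-k)
C(11,1) = 11
p^k = 0.28^1 = 0.28
(1-p)^(n-k) = 0.72^10 ≈ 0.03743906
P = 11 * 0.28 * 0.03743906 ≈ 0.115312

0.115312


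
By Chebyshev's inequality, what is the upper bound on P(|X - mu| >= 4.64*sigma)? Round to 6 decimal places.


P <= 1/k^2
k^2 = 4.64^2 = 21.5296
1/k^2 = 1 / 21.5296 ≈ 0.04644768

0.046448


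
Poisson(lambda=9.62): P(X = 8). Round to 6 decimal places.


P = e^(-lam) * lam^k / k!
e^(-9.62) ≈ 0.00006638762
lam^k = 9.62^8 ≈ 73350077.374583
k! = 8! = 40320
P = 0.00006638762 * 73350077.374583 / 40320 ≈ 0.120772

0.120772


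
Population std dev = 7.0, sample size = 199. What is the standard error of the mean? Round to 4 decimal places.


SE = sigma / sqrt(n)
sqrt(199) ≈ 14.106736
SE = 7.0 / 14.106736 ≈ 0.496217

0.4962


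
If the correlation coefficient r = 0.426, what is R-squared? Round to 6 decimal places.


R^2 = r^2 = (0.426)^2 = 0.181476

0.181476


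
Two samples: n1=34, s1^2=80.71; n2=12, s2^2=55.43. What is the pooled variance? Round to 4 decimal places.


sp^2 = ((n1-1)*s1^2 + (n2-1)*s2^2)/(n1+n2-2)
(n1-1)*s1^2 = 33 * 80.71 = 2663.43
(n2-1)*s2^2 = 11 * 55.43 = 609.73
numerator = 2663.43 + 609.73 = 3273.16
n1+n2-2 = 44
sp^2 = 3273.16 / 44 = 74.39

74.3900


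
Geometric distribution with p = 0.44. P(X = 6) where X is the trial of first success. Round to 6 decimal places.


P = (1-p)^(k-1) * p
(1-p)^(k-1) = 0.56^5 ≈ 0.05507318
P = 0.05507318 * 0.44 ≈ 0.02423220

0.024232


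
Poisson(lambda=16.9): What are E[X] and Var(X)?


E[X] = Var(X) = lambda = 16.9

16.9, 16.9


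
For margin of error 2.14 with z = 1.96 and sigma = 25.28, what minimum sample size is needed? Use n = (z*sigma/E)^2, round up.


z*sigma/E = 1.96 * 25.28 / 2.14 = 61936/2675 ≈ 23.153645
(z*sigma/E)^2 ≈ 536.091270
round up: n = 537

537


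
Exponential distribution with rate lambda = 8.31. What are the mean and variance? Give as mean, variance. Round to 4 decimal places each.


mean = 1/lam, var = 1/lam^2
mean = 1 / 8.31 = 100/831 ≈ 0.120337
lam^2 = 8.31^2 = 69.0561
var = 1 / 69.0561 ≈ 0.014481

0.1203, 0.0145


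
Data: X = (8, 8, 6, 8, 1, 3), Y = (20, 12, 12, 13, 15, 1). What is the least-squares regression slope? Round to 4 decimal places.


b = sum((xi-xbar)(yi-ybar)) / sum((xi-xbar)^2)
n = 6, xbar = 34/6 = 17/3 ≈ 5.666667, ybar = 73/6 ≈ 12.166667
Sxy = sum((xi-xbar)(yi-ybar)) = 109/3 ≈ 36.333333
Sxx = sum((xi-xbar)^2) = 136/3 ≈ 45.333333
b = Sxy / Sxx = 109/136 ≈ 0.801471

0.8015


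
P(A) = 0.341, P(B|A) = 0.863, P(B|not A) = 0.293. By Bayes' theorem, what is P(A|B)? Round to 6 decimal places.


P(A|B) = P(B|A)*P(A) / P(B), P(B) = P(B|A)*P(A) + P(B|not A)*P(not A)
P(B|A)*P(A) = 0.863 * 0.341 = 0.294283
P(B|not A)*P(not A) = 0.293 * 0.659 = 0.193087
P(B) = 0.294283 + 0.193087 = 0.48737
P(A|B) = 0.294283 / 0.48737 ≈ 0.60381845

0.603818


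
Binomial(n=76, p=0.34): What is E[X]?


E[X] = n*p = 76 * 0.34 = 25.84

25.84


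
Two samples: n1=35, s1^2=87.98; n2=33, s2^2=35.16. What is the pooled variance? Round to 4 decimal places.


sp^2 = ((n1-1)*s1^2 + (n2-1)*s2^2)/(n1+n2-2)
(n1-1)*s1^2 = 34 * 87.98 = 2991.32
(n2-1)*s2^2 = 32 * 35.16 = 1125.12
numerator = 2991.32 + 1125.12 = 4116.44
n1+n2-2 = 66
sp^2 = 4116.44 / 66 = 102911/1650 ≈ 62.370303

62.3703


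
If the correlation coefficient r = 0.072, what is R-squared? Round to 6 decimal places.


R^2 = r^2 = (0.072)^2 = 0.005184

0.005184


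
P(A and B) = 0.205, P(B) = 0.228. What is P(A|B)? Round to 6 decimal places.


P(A|B) = P(A and B) / P(B) = 0.205 / 0.228 = 205/228 ≈ 0.89912281

0.899123


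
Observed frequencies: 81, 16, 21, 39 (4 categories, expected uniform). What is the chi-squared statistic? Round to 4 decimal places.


chi2 = sum((O-E)^2/E), E = total/4
total = 157, E = 157/4 = 39.25
(81 - 39.25)^2 / 39.25 = 1743.0625 / 39.25 = 27889/628 ≈ 44.409236
(16 - 39.25)^2 / 39.25 = 540.5625 / 39.25 = 8649/628 ≈ 13.772293
(21 - 39.25)^2 / 39.25 = 333.0625 / 39.25 = 5329/628 ≈ 8.485669
(39 - 39.25)^2 / 39.25 = 0.0625 / 39.25 = 1/628 ≈ 0.001592
chi2 = 10467/157 ≈ 66.668790

66.6688


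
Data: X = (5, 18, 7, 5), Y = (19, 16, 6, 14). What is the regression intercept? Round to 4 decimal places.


a = ybar - b*xbar, where b = sum((xi-xbar)(yi-ybar)) / sum((xi-xbar)^2)
n = 4, xbar = 35/4 = 8.75, ybar = 55/4 = 13.75
Sxy = sum((xi-xbar)(yi-ybar)) = 13.75
Sxx = sum((xi-xbar)^2) = 116.75
b = Sxy / Sxx = 55/467 ≈ 0.117773
a = 13.75 - 0.117773 * 8.75 = 5940/467 ≈ 12.719486

12.7195


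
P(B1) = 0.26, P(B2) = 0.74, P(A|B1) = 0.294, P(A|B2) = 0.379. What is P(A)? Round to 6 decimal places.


P(A) = P(A|B1)*P(B1) + P(A|B2)*P(B2)
P(A|B1)*P(B1) = 0.294 * 0.26 = 0.07644
P(A|B2)*P(B2) = 0.379 * 0.74 = 0.28046
P(A) = 0.07644 + 0.28046 = 0.3569

0.356900


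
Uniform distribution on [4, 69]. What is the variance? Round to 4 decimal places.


Var = (b-a)^2 / 12
(b-a)^2 = (69 - 4)^2 = 4225
Var = 4225/12 ≈ 352.083333

352.0833


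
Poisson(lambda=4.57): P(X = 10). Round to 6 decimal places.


P = e^(-lam) * lam^k / k!
e^(-4.57) ≈ 0.01035796
lam^k = 4.57^10 ≈ 3973397.376544
k! = 10! = 3628800
P = 0.01035796 * 3973397.376544 / 3628800 ≈ 0.011342

0.011342


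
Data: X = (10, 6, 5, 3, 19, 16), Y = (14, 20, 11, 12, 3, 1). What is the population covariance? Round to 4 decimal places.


Cov = (1/n)*sum((xi-xbar)(yi-ybar))
n = 6, xbar = 59/6 ≈ 9.833333, ybar = 61/6 ≈ 10.166667
sum((xi-xbar)(yi-ybar)) = -1055/6 ≈ -175.833333
Cov = -175.833333 / 6 = -1055/36 ≈ -29.305556

-29.3056


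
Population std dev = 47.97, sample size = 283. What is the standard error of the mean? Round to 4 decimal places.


SE = sigma / sqrt(n)
sqrt(283) ≈ 16.822604
SE = 47.97 / 16.822604 ≈ 2.851521

2.8515


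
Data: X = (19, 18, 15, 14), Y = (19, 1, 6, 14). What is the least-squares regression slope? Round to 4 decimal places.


b = sum((xi-xbar)(yi-ybar)) / sum((xi-xbar)^2)
n = 4, xbar = 66/4 = 16.5, ybar = 40/4 = 10
Sxy = sum((xi-xbar)(yi-ybar)) = 5
Sxx = sum((xi-xbar)^2) = 17
b = Sxy / Sxx = 5/17 ≈ 0.294118

0.2941


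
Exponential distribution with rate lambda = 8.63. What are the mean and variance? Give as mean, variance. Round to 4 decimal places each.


mean = 1/lam, var = 1/lam^2
mean = 1 / 8.63 = 100/863 ≈ 0.115875
lam^2 = 8.63^2 = 74.4769
var = 1 / 74.4769 ≈ 0.013427

0.1159, 0.0134


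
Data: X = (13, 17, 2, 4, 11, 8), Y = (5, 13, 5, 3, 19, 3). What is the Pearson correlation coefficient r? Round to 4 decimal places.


r = sum((xi-xbar)(yi-ybar)) / sqrt(sum((xi-xbar)^2) * sum((yi-ybar)^2))
n = 6, xbar = 55/6 ≈ 9.166667, ybar = 48/6 = 8
Sxy = sum((xi-xbar)(yi-ybar)) = 101
Sxx = sum((xi-xbar)^2) = 953/6 ≈ 158.833333
Syy = sum((yi-ybar)^2) = 214
sqrt(Sxx*Syy) ≈ 184.364675
r = Sxy / sqrt(Sxx*Syy) = 101 / 184.364675 ≈ 0.547827

0.5478


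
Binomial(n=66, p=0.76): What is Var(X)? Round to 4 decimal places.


Var = n*p*(1-p) = 66 * 0.76 * 0.24 = 12.0384

12.0384


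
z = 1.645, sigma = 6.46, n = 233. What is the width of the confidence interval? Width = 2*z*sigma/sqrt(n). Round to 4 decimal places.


width = 2*z*sigma/sqrt(n)
2*z*sigma = 2 * 1.645 * 6.46 = 21.2534
sqrt(233) ≈ 15.264338
width = 21.2534 / 15.264338 ≈ 1.392357

1.3924


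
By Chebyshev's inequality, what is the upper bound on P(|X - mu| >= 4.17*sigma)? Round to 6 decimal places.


P <= 1/k^2
k^2 = 4.17^2 = 17.3889
1/k^2 = 1 / 17.3889 ≈ 0.05750795

0.057508


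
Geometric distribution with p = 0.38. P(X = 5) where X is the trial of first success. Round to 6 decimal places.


P = (1-p)^(k-1) * p
(1-p)^(k-1) = 0.62^4 ≈ 0.1477634
P = 0.1477634 * 0.38 ≈ 0.05615008

0.056150


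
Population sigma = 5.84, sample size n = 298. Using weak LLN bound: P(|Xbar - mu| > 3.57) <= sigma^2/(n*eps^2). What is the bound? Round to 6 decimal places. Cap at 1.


bound = min(1, sigma^2/(n*eps^2))
sigma^2 = 5.84^2 = 34.1056
n*eps^2 = 298 * 3.57^2 = 298 * 12.7449 = 3797.9802
sigma^2/(n*eps^2) = 34.1056 / 3797.9802 ≈ 0.00897993

0.008980


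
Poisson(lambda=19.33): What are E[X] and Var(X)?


E[X] = Var(X) = lambda = 19.33

19.33, 19.33


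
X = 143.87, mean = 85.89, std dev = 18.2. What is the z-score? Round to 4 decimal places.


z = (X - mu) / sigma
X - mu = 143.87 - 85.89 = 57.98
z = 57.98 / 18.2 = 223/70 ≈ 3.185714

3.1857


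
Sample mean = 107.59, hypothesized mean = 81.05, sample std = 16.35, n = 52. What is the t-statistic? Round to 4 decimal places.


t = (xbar - mu0) / (s/sqrt(n))
xbar - mu0 = 107.59 - 81.05 = 26.54
sqrt(52) ≈ 7.21110255
s/sqrt(n) = 16.35 / 7.21110255 ≈ 2.26733705
t = 26.54 / 2.26733705 ≈ 11.705362

11.7054


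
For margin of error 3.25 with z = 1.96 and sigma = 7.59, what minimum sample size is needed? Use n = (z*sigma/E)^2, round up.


z*sigma/E = 1.96 * 7.59 / 3.25 = 37191/8125 ≈ 4.577354
(z*sigma/E)^2 ≈ 20.952168
round up: n = 21

21


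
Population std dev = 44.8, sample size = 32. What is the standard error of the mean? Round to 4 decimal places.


SE = sigma / sqrt(n)
sqrt(32) ≈ 5.656854
SE = 44.8 / 5.656854 ≈ 7.919596

7.9196


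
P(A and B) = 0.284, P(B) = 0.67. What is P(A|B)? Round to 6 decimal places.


P(A|B) = P(A and B) / P(B) = 0.284 / 0.67 = 142/335 ≈ 0.42388060

0.423881


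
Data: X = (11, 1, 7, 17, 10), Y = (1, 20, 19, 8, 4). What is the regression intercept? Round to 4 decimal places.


a = ybar - b*xbar, where b = sum((xi-xbar)(yi-ybar)) / sum((xi-xbar)^2)
n = 5, xbar = 46/5 = 9.2, ybar = 52/5 = 10.4
Sxy = sum((xi-xbar)(yi-ybar)) = -138.4
Sxx = sum((xi-xbar)^2) = 136.8
b = Sxy / Sxx = -173/171 ≈ -1.011696
a = 10.4 - (-1.011696) * 9.2 = 3370/171 ≈ 19.707602

19.7076


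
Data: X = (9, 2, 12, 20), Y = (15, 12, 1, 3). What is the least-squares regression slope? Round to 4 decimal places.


b = sum((xi-xbar)(yi-ybar)) / sum((xi-xbar)^2)
n = 4, xbar = 43/4 = 10.75, ybar = 31/4 = 7.75
Sxy = sum((xi-xbar)(yi-ybar)) = -102.25
Sxx = sum((xi-xbar)^2) = 166.75
b = Sxy / Sxx = -409/667 ≈ -0.613193

-0.6132


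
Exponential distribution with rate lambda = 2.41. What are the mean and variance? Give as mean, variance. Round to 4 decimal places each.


mean = 1/lam, var = 1/lam^2
mean = 1 / 2.41 = 100/241 ≈ 0.414938
lam^2 = 2.41^2 = 5.8081
var = 1 / 5.8081 ≈ 0.172173

0.4149, 0.1722


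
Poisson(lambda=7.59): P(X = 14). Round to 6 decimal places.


P = e^(-lam) * lam^k / k!
e^(-7.59) ≈ 0.0005054811
lam^k = 7.59^14 ≈ 2105643589799.380132
k! = 14! = 87178291200
P = 0.0005054811 * 2105643589799.380132 / 87178291200 ≈ 0.012209

0.012209


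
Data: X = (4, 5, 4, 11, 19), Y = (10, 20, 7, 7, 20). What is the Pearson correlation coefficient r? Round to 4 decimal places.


r = sum((xi-xbar)(yi-ybar)) / sqrt(sum((xi-xbar)^2) * sum((yi-ybar)^2))
n = 5, xbar = 43/5 = 8.6, ybar = 64/5 = 12.8
Sxy = sum((xi-xbar)(yi-ybar)) = 74.6
Sxx = sum((xi-xbar)^2) = 169.2
Syy = sum((yi-ybar)^2) = 178.8
sqrt(Sxx*Syy) ≈ 173.933781
r = Sxy / sqrt(Sxx*Syy) = 74.6 / 173.933781 ≈ 0.428899

0.4289


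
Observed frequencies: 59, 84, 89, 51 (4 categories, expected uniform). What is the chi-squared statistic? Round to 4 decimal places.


chi2 = sum((O-E)^2/E), E = total/4
total = 283, E = 283/4 = 70.75
(59 - 70.75)^2 / 70.75 = 138.0625 / 70.75 = 2209/1132 ≈ 1.951413
(84 - 70.75)^2 / 70.75 = 175.5625 / 70.75 = 2809/1132 ≈ 2.481449
(89 - 70.75)^2 / 70.75 = 333.0625 / 70.75 = 5329/1132 ≈ 4.707597
(51 - 70.75)^2 / 70.75 = 390.0625 / 70.75 = 6241/1132 ≈ 5.513251
chi2 = 4147/283 ≈ 14.653710

14.6537


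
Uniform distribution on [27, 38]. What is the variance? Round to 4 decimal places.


Var = (b-a)^2 / 12
(b-a)^2 = (38 - 27)^2 = 121
Var = 121/12 ≈ 10.083333

10.0833


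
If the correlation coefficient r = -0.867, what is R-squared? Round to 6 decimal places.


R^2 = r^2 = (-0.867)^2 = 0.751689

0.751689


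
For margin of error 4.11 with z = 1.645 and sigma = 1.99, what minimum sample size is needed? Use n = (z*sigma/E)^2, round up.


z*sigma/E = 1.645 * 1.99 / 4.11 ≈ 0.796484
(z*sigma/E)^2 ≈ 0.634387
round up: n = 1

1


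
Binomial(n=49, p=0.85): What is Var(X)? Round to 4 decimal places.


Var = n*p*(1-p) = 49 * 0.85 * 0.15 = 6.2475

6.2475


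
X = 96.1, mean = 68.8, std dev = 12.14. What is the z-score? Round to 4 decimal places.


z = (X - mu) / sigma
X - mu = 96.1 - 68.8 = 27.3
z = 27.3 / 12.14 = 1365/607 ≈ 2.248764

2.2488


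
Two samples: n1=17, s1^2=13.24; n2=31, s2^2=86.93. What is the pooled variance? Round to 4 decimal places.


sp^2 = ((n1-1)*s1^2 + (n2-1)*s2^2)/(n1+n2-2)
(n1-1)*s1^2 = 16 * 13.24 = 211.84
(n2-1)*s2^2 = 30 * 86.93 = 2607.9
numerator = 211.84 + 2607.9 = 2819.74
n1+n2-2 = 46
sp^2 = 2819.74 / 46 = 140987/2300 ≈ 61.298696

61.2987


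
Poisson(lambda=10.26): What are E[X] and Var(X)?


E[X] = Var(X) = lambda = 10.26

10.26, 10.26


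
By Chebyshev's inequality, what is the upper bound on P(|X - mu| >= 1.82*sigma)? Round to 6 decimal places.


P <= 1/k^2
k^2 = 1.82^2 = 3.3124
1/k^2 = 1 / 3.3124 = 2500/8281 ≈ 0.30189591

0.301896


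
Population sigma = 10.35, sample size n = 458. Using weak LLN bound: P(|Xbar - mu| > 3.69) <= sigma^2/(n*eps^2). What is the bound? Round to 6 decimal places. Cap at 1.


bound = min(1, sigma^2/(n*eps^2))
sigma^2 = 10.35^2 = 107.1225
n*eps^2 = 458 * 3.69^2 = 458 * 13.6161 = 6236.1738
sigma^2/(n*eps^2) = 107.1225 / 6236.1738 ≈ 0.01717760

0.017178


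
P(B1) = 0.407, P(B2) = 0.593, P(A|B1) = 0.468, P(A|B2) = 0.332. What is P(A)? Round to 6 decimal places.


P(A) = P(A|B1)*P(B1) + P(A|B2)*P(B2)
P(A|B1)*P(B1) = 0.468 * 0.407 = 0.190476
P(A|B2)*P(B2) = 0.332 * 0.593 = 0.196876
P(A) = 0.190476 + 0.196876 = 0.387352

0.387352


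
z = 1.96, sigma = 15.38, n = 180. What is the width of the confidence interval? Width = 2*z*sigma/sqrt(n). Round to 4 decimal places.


width = 2*z*sigma/sqrt(n)
2*z*sigma = 2 * 1.96 * 15.38 = 60.2896
sqrt(180) ≈ 13.416408
width = 60.2896 / 13.416408 ≈ 4.493721

4.4937


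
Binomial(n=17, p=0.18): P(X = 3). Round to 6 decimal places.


P = C(n,k) * p^k * (1-p)^(n-k)
C(17,3) = 680
p^k = 0.18^3 = 0.005832
(1-p)^(n-k) = 0.82^14 ≈ 0.06214325
P = 680 * 0.005832 * 0.06214325 ≈ 0.246445

0.246445


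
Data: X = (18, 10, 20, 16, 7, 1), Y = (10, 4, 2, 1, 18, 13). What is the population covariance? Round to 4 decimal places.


Cov = (1/n)*sum((xi-xbar)(yi-ybar))
n = 6, xbar = 72/6 = 12, ybar = 48/6 = 8
sum((xi-xbar)(yi-ybar)) = -161
Cov = -161 / 6 = -161/6 ≈ -26.833333

-26.8333


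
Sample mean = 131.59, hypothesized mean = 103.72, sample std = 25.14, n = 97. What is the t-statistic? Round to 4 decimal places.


t = (xbar - mu0) / (s/sqrt(n))
xbar - mu0 = 131.59 - 103.72 = 27.87
sqrt(97) ≈ 9.84885780
s/sqrt(n) = 25.14 / 9.84885780 ≈ 2.55258026
t = 27.87 / 2.55258026 ≈ 10.918364

10.9184


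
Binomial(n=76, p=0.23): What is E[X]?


E[X] = n*p = 76 * 0.23 = 17.48

17.48


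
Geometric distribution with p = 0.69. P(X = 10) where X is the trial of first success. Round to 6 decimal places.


P = (1-p)^(k-1) * p
(1-p)^(k-1) = 0.31^9 ≈ 0.00002643962
P = 0.00002643962 * 0.69 ≈ 0.00001824334

0.000018


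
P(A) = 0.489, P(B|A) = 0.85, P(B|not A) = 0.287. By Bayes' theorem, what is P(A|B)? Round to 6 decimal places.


P(A|B) = P(B|A)*P(A) / P(B), P(B) = P(B|A)*P(A) + P(B|not A)*P(not A)
P(B|A)*P(A) = 0.85 * 0.489 = 0.41565
P(B|not A)*P(not A) = 0.287 * 0.511 = 0.146657
P(B) = 0.41565 + 0.146657 = 0.562307
P(A|B) = 0.41565 / 0.562307 ≈ 0.73918696

0.739187


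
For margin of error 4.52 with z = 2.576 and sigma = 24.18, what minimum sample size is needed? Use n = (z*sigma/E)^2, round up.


z*sigma/E = 2.576 * 24.18 / 4.52 ≈ 13.780460
(z*sigma/E)^2 ≈ 189.901083
round up: n = 190

190


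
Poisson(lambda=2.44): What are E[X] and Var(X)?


E[X] = Var(X) = lambda = 2.44

2.44, 2.44


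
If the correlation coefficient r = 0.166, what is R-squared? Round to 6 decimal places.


R^2 = r^2 = (0.166)^2 = 0.027556

0.027556


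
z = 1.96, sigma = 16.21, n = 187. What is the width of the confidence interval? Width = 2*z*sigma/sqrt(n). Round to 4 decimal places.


width = 2*z*sigma/sqrt(n)
2*z*sigma = 2 * 1.96 * 16.21 = 63.5432
sqrt(187) ≈ 13.674794
width = 63.5432 / 13.674794 ≈ 4.646739

4.6467


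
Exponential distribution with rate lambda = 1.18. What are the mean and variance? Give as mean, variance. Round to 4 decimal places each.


mean = 1/lam, var = 1/lam^2
mean = 1 / 1.18 = 50/59 ≈ 0.847458
lam^2 = 1.18^2 = 1.3924
var = 1 / 1.3924 = 2500/3481 ≈ 0.718184

0.8475, 0.7182


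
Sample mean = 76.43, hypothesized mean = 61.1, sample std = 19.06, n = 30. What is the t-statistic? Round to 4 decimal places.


t = (xbar - mu0) / (s/sqrt(n))
xbar - mu0 = 76.43 - 61.1 = 15.33
sqrt(30) ≈ 5.47722558
s/sqrt(n) = 19.06 / 5.47722558 ≈ 3.47986398
t = 15.33 / 3.47986398 ≈ 4.405345

4.4053


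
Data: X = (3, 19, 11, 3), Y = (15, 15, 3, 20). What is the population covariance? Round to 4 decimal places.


Cov = (1/n)*sum((xi-xbar)(yi-ybar))
n = 4, xbar = 36/4 = 9, ybar = 53/4 = 13.25
sum((xi-xbar)(yi-ybar)) = -54
Cov = -54 / 4 = -13.5

-13.5000


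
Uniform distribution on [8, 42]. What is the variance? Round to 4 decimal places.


Var = (b-a)^2 / 12
(b-a)^2 = (42 - 8)^2 = 1156
Var = 1156/12 ≈ 96.333333

96.3333


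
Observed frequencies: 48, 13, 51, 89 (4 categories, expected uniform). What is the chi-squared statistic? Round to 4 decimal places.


chi2 = sum((O-E)^2/E), E = total/4
total = 201, E = 201/4 = 50.25
(48 - 50.25)^2 / 50.25 = 5.0625 / 50.25 = 27/268 ≈ 0.100746
(13 - 50.25)^2 / 50.25 = 1387.5625 / 50.25 = 22201/804 ≈ 27.613184
(51 - 50.25)^2 / 50.25 = 0.5625 / 50.25 = 3/268 ≈ 0.011194
(89 - 50.25)^2 / 50.25 = 1501.5625 / 50.25 = 24025/804 ≈ 29.881841
chi2 = 11579/201 ≈ 57.606965

57.6070


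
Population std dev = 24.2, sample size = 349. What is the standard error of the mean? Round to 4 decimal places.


SE = sigma / sqrt(n)
sqrt(349) ≈ 18.681542
SE = 24.2 / 18.681542 ≈ 1.295396

1.2954


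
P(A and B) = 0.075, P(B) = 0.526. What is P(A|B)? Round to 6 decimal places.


P(A|B) = P(A and B) / P(B) = 0.075 / 0.526 = 75/526 ≈ 0.14258555

0.142586


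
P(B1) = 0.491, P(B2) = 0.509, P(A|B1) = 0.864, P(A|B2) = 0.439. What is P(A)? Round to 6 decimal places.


P(A) = P(A|B1)*P(B1) + P(A|B2)*P(B2)
P(A|B1)*P(B1) = 0.864 * 0.491 = 0.424224
P(A|B2)*P(B2) = 0.439 * 0.509 = 0.223451
P(A) = 0.424224 + 0.223451 = 0.647675

0.647675


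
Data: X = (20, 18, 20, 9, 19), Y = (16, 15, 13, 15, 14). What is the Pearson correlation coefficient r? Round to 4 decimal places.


r = sum((xi-xbar)(yi-ybar)) / sqrt(sum((xi-xbar)^2) * sum((yi-ybar)^2))
n = 5, xbar = 86/5 = 17.2, ybar = 73/5 = 14.6
Sxy = sum((xi-xbar)(yi-ybar)) = -4.6
Sxx = sum((xi-xbar)^2) = 86.8
Syy = sum((yi-ybar)^2) = 5.2
sqrt(Sxx*Syy) ≈ 21.245235
r = Sxy / sqrt(Sxx*Syy) = -4.6 / 21.245235 ≈ -0.216519

-0.2165


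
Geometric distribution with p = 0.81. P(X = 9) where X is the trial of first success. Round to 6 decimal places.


P = (1-p)^(k-1) * p
(1-p)^(k-1) = 0.19^8 ≈ 0.000001698356
P = 0.000001698356 * 0.81 ≈ 0.000001375669

0.000001


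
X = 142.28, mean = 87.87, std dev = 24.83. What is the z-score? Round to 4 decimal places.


z = (X - mu) / sigma
X - mu = 142.28 - 87.87 = 54.41
z = 54.41 / 24.83 = 5441/2483 ≈ 2.191301

2.1913


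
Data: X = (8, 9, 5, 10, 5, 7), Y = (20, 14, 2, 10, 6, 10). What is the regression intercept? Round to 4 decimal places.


a = ybar - b*xbar, where b = sum((xi-xbar)(yi-ybar)) / sum((xi-xbar)^2)
n = 6, xbar = 44/6 = 22/3 ≈ 7.333333, ybar = 62/6 = 31/3 ≈ 10.333333
Sxy = sum((xi-xbar)(yi-ybar)) = 124/3 ≈ 41.333333
Sxx = sum((xi-xbar)^2) = 64/3 ≈ 21.333333
b = Sxy / Sxx = 1.9375
a = 10.333333 - 1.9375 * 7.333333 = -3.875

-3.8750


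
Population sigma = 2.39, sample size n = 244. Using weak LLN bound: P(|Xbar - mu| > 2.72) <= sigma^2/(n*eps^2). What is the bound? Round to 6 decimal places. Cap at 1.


bound = min(1, sigma^2/(n*eps^2))
sigma^2 = 2.39^2 = 5.7121
n*eps^2 = 244 * 2.72^2 = 244 * 7.3984 = 1805.2096
sigma^2/(n*eps^2) = 5.7121 / 1805.2096 ≈ 0.00316423

0.003164


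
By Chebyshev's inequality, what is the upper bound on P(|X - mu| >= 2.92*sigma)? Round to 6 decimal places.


P <= 1/k^2
k^2 = 2.92^2 = 8.5264
1/k^2 = 1 / 8.5264 = 625/5329 ≈ 0.11728279

0.117283


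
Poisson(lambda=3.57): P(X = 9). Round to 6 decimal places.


P = e^(-lam) * lam^k / k!
e^(-3.57) ≈ 0.02815585
lam^k = 3.57^9 ≈ 94191.984068
k! = 9! = 362880
P = 0.02815585 * 94191.984068 / 362880 ≈ 0.007308

0.007308


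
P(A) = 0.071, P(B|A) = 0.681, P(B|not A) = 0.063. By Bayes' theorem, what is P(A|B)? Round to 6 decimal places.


P(A|B) = P(B|A)*P(A) / P(B), P(B) = P(B|A)*P(A) + P(B|not A)*P(not A)
P(B|A)*P(A) = 0.681 * 0.071 = 0.048351
P(B|not A)*P(not A) = 0.063 * 0.929 = 0.058527
P(B) = 0.048351 + 0.058527 = 0.106878
P(A|B) = 0.048351 / 0.106878 ≈ 0.45239432

0.452394


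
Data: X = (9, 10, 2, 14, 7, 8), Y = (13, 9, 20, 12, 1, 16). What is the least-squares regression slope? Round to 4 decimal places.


b = sum((xi-xbar)(yi-ybar)) / sum((xi-xbar)^2)
n = 6, xbar = 50/6 = 25/3 ≈ 8.333333, ybar = 71/6 ≈ 11.833333
Sxy = sum((xi-xbar)(yi-ybar)) = -125/3 ≈ -41.666667
Sxx = sum((xi-xbar)^2) = 232/3 ≈ 77.333333
b = Sxy / Sxx = -125/232 ≈ -0.538793

-0.5388


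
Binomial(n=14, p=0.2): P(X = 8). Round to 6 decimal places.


P = C(n,k) * p^k * (1-p)^(n-k)
C(14,8) = 3003
p^k = 0.2^8 = 0.00000256
(1-p)^(n-k) = 0.8^6 = 0.262144
P = 3003 * 0.00000256 * 0.262144 ≈ 0.002015

0.002015


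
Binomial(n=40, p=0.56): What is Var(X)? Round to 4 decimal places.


Var = n*p*(1-p) = 40 * 0.56 * 0.44 = 9.856

9.8560


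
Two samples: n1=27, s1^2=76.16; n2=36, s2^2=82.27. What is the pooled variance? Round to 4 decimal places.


sp^2 = ((n1-1)*s1^2 + (n2-1)*s2^2)/(n1+n2-2)
(n1-1)*s1^2 = 26 * 76.16 = 1980.16
(n2-1)*s2^2 = 35 * 82.27 = 2879.45
numerator = 1980.16 + 2879.45 = 4859.61
n1+n2-2 = 61
sp^2 = 4859.61 / 61 = 485961/6100 ≈ 79.665738

79.6657


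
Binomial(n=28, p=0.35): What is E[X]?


E[X] = n*p = 28 * 0.35 = 9.8

9.8


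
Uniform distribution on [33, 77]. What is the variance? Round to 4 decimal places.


Var = (b-a)^2 / 12
(b-a)^2 = (77 - 33)^2 = 1936
Var = 1936/12 ≈ 161.333333

161.3333


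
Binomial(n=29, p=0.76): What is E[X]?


E[X] = n*p = 29 * 0.76 = 22.04

22.04


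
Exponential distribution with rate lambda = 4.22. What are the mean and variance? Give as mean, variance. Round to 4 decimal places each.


mean = 1/lam, var = 1/lam^2
mean = 1 / 4.22 = 50/211 ≈ 0.236967
lam^2 = 4.22^2 = 17.8084
var = 1 / 17.8084 ≈ 0.056153

0.2370, 0.0562


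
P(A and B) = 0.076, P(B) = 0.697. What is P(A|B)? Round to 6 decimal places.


P(A|B) = P(A and B) / P(B) = 0.076 / 0.697 = 76/697 ≈ 0.10903874

0.109039


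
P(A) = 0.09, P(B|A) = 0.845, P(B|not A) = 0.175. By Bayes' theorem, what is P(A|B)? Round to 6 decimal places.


P(A|B) = P(B|A)*P(A) / P(B), P(B) = P(B|A)*P(A) + P(B|not A)*P(not A)
P(B|A)*P(A) = 0.845 * 0.09 = 0.07605
P(B|not A)*P(not A) = 0.175 * 0.91 = 0.15925
P(B) = 0.07605 + 0.15925 = 0.2353
P(A|B) = 0.07605 / 0.2353 = 117/362 ≈ 0.32320442

0.323204


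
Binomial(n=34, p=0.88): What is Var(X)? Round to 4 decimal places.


Var = n*p*(1-p) = 34 * 0.88 * 0.12 = 3.5904

3.5904


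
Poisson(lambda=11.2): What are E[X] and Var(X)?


E[X] = Var(X) = lambda = 11.2

11.2, 11.2


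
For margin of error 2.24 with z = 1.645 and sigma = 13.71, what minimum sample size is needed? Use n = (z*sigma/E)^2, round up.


z*sigma/E = 1.645 * 13.71 / 2.24 = 64437/6400 ≈ 10.068281
(z*sigma/E)^2 ≈ 101.370287
round up: n = 102

102


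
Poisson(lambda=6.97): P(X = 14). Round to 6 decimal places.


P = e^(-lam) * lam^k / k!
e^(-6.97) ≈ 0.0009396529
lam^k = 6.97^14 ≈ 638644083815.760497
k! = 14! = 87178291200
P = 0.0009396529 * 638644083815.760497 / 87178291200 ≈ 0.006884

0.006884


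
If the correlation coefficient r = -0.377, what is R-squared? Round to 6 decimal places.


R^2 = r^2 = (-0.377)^2 = 0.142129

0.142129


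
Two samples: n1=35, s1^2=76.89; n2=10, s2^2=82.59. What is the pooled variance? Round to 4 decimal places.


sp^2 = ((n1-1)*s1^2 + (n2-1)*s2^2)/(n1+n2-2)
(n1-1)*s1^2 = 34 * 76.89 = 2614.26
(n2-1)*s2^2 = 9 * 82.59 = 743.31
numerator = 2614.26 + 743.31 = 3357.57
n1+n2-2 = 43
sp^2 = 3357.57 / 43 = 335757/4300 ≈ 78.083023

78.0830
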